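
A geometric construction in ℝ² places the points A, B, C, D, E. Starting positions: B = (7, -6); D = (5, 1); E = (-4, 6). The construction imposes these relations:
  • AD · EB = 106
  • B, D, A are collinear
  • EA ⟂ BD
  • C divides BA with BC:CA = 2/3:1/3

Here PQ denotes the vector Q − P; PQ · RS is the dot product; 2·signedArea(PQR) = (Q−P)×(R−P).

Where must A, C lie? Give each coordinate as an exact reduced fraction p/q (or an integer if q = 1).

1. A_x = 3  [B, D, A are collinear ∩ EA ⟂ BD]
2. A_y = 8  [B, D, A are collinear ∩ EA ⟂ BD]
   → A = (3, 8)
3. C_x = 13/3  [C divides BA with BC:CA = 2/3:1/3]
4. C_y = 10/3  [C divides BA with BC:CA = 2/3:1/3]
   → C = (13/3, 10/3)

A = (3, 8)
C = (13/3, 10/3)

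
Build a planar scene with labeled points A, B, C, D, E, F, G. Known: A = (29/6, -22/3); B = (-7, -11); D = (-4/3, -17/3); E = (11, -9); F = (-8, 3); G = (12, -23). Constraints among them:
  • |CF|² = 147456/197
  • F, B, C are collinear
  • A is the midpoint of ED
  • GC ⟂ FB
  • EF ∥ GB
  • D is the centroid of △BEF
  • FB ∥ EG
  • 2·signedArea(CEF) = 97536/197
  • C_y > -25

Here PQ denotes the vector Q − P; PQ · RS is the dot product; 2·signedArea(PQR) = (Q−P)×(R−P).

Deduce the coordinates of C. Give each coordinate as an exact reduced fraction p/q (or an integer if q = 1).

C = (-1192/197, -4785/197)

1. C_x = -1192/197  [F, B, C are collinear ∩ GC ⟂ FB]
2. C_y = -4785/197  [F, B, C are collinear ∩ GC ⟂ FB]
   → C = (-1192/197, -4785/197)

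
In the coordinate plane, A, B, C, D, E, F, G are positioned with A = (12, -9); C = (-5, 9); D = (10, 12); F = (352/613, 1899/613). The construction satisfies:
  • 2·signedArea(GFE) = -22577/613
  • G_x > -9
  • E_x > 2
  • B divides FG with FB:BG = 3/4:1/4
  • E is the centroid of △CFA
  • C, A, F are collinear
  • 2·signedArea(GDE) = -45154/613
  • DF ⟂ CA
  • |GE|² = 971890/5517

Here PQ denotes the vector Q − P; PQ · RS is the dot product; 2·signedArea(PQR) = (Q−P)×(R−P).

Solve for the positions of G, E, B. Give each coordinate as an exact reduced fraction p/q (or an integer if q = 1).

B = (-7963/1226, -8775/2452)
E = (4643/1839, 633/613)
G = (-5426/613, -3558/613)

1. E_x = 4643/1839  [E is the centroid of △CFA]
2. E_y = 633/613  [E is the centroid of △CFA]
   → E = (4643/1839, 633/613)
3. G_x = -5426/613  [2·signedArea(GFE) = -22577/613 ∩ 2·signedArea(GDE) = -45154/613]
4. G_y = -3558/613  [2·signedArea(GFE) = -22577/613 ∩ 2·signedArea(GDE) = -45154/613]
   → G = (-5426/613, -3558/613)
5. B_x = -7963/1226  [B divides FG with FB:BG = 3/4:1/4]
6. B_y = -8775/2452  [B divides FG with FB:BG = 3/4:1/4]
   → B = (-7963/1226, -8775/2452)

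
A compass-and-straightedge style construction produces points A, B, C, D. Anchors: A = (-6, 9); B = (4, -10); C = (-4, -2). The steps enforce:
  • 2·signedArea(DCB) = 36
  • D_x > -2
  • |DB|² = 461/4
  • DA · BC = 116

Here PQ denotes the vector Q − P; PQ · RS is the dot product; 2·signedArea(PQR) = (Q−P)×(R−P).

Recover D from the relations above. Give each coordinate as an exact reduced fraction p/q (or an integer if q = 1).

D = (-1, -1/2)

1. D_x = -1  [2·signedArea(DCB) = 36 ∩ DA · BC = 116]
2. D_y = -1/2  [2·signedArea(DCB) = 36 ∩ DA · BC = 116]
   → D = (-1, -1/2)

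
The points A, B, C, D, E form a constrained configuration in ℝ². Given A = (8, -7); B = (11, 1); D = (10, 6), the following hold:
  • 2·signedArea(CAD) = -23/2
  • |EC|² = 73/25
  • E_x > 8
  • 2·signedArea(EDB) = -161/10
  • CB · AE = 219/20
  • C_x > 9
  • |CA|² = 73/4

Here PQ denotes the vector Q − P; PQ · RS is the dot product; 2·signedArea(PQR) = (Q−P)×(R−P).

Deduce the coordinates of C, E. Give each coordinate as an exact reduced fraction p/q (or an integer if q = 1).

1. C_x = 19/2  [line -13·x + 2·y + 259/2 = 0 ∩ |CA|² = 73/4]
2. C_y = -3  [line -13·x + 2·y + 259/2 = 0 ∩ |CA|² = 73/4]
   → C = (19/2, -3)
3. E_x = 89/10  [CB · AE = 219/20 ∩ 2·signedArea(EDB) = -161/10]
4. E_y = -23/5  [CB · AE = 219/20 ∩ 2·signedArea(EDB) = -161/10]
   → E = (89/10, -23/5)

C = (19/2, -3)
E = (89/10, -23/5)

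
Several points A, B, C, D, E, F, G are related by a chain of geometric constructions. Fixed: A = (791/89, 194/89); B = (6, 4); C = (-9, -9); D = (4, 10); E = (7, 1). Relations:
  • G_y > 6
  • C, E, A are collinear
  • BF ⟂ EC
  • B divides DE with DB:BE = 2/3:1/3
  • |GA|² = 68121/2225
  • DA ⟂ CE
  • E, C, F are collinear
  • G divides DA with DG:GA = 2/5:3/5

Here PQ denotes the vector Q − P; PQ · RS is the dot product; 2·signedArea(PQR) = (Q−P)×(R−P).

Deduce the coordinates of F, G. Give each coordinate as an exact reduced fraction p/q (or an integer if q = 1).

1. F_x = 679/89  [E, C, F are collinear ∩ BF ⟂ EC]
2. F_y = 124/89  [E, C, F are collinear ∩ BF ⟂ EC]
   → F = (679/89, 124/89)
3. G_x = 530/89  [G divides DA with DG:GA = 2/5:3/5]
4. G_y = 3058/445  [G divides DA with DG:GA = 2/5:3/5]
   → G = (530/89, 3058/445)

F = (679/89, 124/89)
G = (530/89, 3058/445)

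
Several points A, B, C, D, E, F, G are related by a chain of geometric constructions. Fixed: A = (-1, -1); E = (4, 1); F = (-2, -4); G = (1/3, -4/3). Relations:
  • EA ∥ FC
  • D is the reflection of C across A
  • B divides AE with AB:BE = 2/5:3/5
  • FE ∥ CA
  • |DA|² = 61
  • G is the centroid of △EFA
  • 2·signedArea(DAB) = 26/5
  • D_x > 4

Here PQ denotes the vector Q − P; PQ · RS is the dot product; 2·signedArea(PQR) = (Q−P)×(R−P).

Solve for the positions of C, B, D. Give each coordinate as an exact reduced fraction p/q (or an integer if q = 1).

B = (1, -1/5)
C = (-7, -6)
D = (5, 4)

1. C_x = -7  [FE ∥ CA ∩ EA ∥ FC]
2. C_y = -6  [FE ∥ CA ∩ EA ∥ FC]
   → C = (-7, -6)
3. B_x = 1  [B divides AE with AB:BE = 2/5:3/5]
4. B_y = -1/5  [B divides AE with AB:BE = 2/5:3/5]
   → B = (1, -1/5)
5. D_x = 5  [D is the reflection of C across A]
6. D_y = 4  [D is the reflection of C across A]
   → D = (5, 4)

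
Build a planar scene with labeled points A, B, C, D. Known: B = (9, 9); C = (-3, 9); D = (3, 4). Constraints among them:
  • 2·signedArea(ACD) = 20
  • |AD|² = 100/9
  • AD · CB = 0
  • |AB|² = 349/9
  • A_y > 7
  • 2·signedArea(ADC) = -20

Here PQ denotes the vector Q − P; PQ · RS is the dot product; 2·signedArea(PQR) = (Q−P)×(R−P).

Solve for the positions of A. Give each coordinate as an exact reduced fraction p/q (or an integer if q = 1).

1. A_x = 3  [AD · CB = 0 ∩ 2·signedArea(ACD) = 20]
2. A_y = 22/3  [AD · CB = 0 ∩ 2·signedArea(ACD) = 20]
   → A = (3, 22/3)

A = (3, 22/3)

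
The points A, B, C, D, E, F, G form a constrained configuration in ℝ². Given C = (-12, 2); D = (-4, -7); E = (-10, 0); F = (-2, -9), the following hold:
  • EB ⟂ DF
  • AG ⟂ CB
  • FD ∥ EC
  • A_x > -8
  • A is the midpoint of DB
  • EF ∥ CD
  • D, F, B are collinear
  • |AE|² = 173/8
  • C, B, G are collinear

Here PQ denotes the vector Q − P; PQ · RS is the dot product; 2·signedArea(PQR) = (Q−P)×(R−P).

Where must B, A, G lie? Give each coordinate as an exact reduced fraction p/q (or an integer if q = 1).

A = (-29/4, -15/4)
B = (-21/2, -1/2)
G = (-279/34, -147/34)

1. B_x = -21/2  [D, F, B are collinear ∩ EB ⟂ DF]
2. B_y = -1/2  [D, F, B are collinear ∩ EB ⟂ DF]
   → B = (-21/2, -1/2)
3. A_x = -29/4  [A is the midpoint of DB]
4. A_y = -15/4  [A is the midpoint of DB]
   → A = (-29/4, -15/4)
5. G_x = -279/34  [C, B, G are collinear ∩ AG ⟂ CB]
6. G_y = -147/34  [C, B, G are collinear ∩ AG ⟂ CB]
   → G = (-279/34, -147/34)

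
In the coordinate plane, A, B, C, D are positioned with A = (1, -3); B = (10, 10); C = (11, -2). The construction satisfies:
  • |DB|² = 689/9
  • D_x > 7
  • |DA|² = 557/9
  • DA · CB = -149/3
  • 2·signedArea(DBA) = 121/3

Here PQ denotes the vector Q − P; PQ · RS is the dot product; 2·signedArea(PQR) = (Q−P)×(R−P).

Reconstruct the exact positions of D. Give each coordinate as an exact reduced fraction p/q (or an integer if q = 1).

1. D_x = 22/3  [2·signedArea(DBA) = 121/3 ∩ DA · CB = -149/3]
2. D_y = 5/3  [2·signedArea(DBA) = 121/3 ∩ DA · CB = -149/3]
   → D = (22/3, 5/3)

D = (22/3, 5/3)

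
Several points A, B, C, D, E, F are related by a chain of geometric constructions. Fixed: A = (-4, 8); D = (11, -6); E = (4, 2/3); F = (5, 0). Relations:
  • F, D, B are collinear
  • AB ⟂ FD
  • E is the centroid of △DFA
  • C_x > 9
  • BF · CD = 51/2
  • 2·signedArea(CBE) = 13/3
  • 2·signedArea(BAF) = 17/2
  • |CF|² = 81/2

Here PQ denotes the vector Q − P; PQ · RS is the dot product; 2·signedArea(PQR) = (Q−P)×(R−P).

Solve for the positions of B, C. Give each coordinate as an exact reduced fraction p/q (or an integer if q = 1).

1. B_x = -7/2  [F, D, B are collinear ∩ AB ⟂ FD]
2. B_y = 17/2  [F, D, B are collinear ∩ AB ⟂ FD]
   → B = (-7/2, 17/2)
3. C_x = 19/2  [2·signedArea(CBE) = 13/3 ∩ BF · CD = 51/2]
4. C_y = -9/2  [2·signedArea(CBE) = 13/3 ∩ BF · CD = 51/2]
   → C = (19/2, -9/2)

B = (-7/2, 17/2)
C = (19/2, -9/2)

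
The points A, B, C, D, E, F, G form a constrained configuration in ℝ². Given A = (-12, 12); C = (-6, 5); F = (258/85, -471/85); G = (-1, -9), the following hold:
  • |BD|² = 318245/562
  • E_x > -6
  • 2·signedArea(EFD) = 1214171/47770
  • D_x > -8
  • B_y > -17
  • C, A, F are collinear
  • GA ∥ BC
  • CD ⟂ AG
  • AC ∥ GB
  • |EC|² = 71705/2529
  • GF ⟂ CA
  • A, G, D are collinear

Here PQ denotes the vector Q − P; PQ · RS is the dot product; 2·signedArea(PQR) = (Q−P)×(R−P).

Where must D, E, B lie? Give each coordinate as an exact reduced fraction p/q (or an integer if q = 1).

1. D_x = -4401/562  [A, G, D are collinear ∩ CD ⟂ AG]
2. D_y = 2271/562  [A, G, D are collinear ∩ CD ⟂ AG]
   → D = (-4401/562, 2271/562)
3. E_x = -4682/843  [line -457737/47770·x + -519081/47770·y + -1350562/23885 = 0 ∩ |EC|² = 71705/2529]
4. E_y = -86/281  [line -457737/47770·x + -519081/47770·y + -1350562/23885 = 0 ∩ |EC|² = 71705/2529]
   → E = (-4682/843, -86/281)
5. B_x = 5  [GA ∥ BC ∩ AC ∥ GB]
6. B_y = -16  [GA ∥ BC ∩ AC ∥ GB]
   → B = (5, -16)

B = (5, -16)
D = (-4401/562, 2271/562)
E = (-4682/843, -86/281)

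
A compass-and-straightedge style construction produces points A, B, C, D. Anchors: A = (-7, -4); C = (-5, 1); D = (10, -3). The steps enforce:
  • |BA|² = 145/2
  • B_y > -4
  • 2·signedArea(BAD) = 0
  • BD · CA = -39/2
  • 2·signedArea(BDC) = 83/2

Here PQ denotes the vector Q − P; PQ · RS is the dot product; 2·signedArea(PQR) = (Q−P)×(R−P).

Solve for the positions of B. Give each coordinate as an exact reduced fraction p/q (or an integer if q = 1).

B = (3/2, -7/2)

1. B_x = 3/2  [2·signedArea(BAD) = 0 ∩ 2·signedArea(BDC) = 83/2]
2. B_y = -7/2  [2·signedArea(BAD) = 0 ∩ 2·signedArea(BDC) = 83/2]
   → B = (3/2, -7/2)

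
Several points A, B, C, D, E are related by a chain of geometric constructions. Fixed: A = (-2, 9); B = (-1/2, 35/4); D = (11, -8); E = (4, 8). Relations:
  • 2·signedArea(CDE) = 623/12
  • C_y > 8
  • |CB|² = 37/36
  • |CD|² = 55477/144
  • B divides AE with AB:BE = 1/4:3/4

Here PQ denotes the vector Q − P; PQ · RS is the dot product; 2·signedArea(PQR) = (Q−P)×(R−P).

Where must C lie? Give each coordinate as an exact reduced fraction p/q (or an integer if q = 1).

1. C_x = 1/2  [line -16·x + -7·y + 817/12 = 0 ∩ |CD|² = 55477/144]
2. C_y = 103/12  [line -16·x + -7·y + 817/12 = 0 ∩ |CD|² = 55477/144]
   → C = (1/2, 103/12)

C = (1/2, 103/12)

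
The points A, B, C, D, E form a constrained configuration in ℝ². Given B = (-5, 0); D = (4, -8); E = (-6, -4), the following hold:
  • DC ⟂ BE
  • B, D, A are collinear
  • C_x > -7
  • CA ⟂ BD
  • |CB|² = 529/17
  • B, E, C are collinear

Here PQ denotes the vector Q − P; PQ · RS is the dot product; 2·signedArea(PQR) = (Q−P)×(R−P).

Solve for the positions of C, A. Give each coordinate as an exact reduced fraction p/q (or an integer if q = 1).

A = (-7564/2465, -4232/2465)
C = (-108/17, -92/17)

1. C_x = -108/17  [B, E, C are collinear ∩ DC ⟂ BE]
2. C_y = -92/17  [B, E, C are collinear ∩ DC ⟂ BE]
   → C = (-108/17, -92/17)
3. A_x = -7564/2465  [B, D, A are collinear ∩ CA ⟂ BD]
4. A_y = -4232/2465  [B, D, A are collinear ∩ CA ⟂ BD]
   → A = (-7564/2465, -4232/2465)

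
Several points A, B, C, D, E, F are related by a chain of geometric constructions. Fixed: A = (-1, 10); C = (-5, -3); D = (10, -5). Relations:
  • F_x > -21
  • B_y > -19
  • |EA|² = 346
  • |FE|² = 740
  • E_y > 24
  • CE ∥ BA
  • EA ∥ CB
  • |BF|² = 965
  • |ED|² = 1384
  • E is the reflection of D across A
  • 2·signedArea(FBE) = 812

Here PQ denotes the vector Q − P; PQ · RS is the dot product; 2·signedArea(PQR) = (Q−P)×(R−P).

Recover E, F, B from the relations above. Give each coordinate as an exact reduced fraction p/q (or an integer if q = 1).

1. E_x = -12  [E is the reflection of D across A]
2. E_y = 25  [E is the reflection of D across A]
   → E = (-12, 25)
3. B_x = 6  [CE ∥ BA ∩ EA ∥ CB]
4. B_y = -18  [CE ∥ BA ∩ EA ∥ CB]
   → B = (6, -18)
5. F_x = -20  [line -43·x + -18·y + -878 = 0 ∩ |FE|² = 740]
6. F_y = -1  [line -43·x + -18·y + -878 = 0 ∩ |FE|² = 740]
   → F = (-20, -1)

B = (6, -18)
E = (-12, 25)
F = (-20, -1)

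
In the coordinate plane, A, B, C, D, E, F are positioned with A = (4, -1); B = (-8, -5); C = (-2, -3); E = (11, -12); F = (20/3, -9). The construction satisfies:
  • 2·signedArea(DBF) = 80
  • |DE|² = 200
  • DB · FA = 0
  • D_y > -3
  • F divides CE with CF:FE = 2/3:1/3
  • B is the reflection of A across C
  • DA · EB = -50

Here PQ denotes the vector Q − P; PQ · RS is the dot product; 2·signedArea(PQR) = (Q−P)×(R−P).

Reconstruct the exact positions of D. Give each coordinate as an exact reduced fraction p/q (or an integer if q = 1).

1. D_x = 1  [DB · FA = 0 ∩ 2·signedArea(DBF) = 80]
2. D_y = -2  [DB · FA = 0 ∩ 2·signedArea(DBF) = 80]
   → D = (1, -2)

D = (1, -2)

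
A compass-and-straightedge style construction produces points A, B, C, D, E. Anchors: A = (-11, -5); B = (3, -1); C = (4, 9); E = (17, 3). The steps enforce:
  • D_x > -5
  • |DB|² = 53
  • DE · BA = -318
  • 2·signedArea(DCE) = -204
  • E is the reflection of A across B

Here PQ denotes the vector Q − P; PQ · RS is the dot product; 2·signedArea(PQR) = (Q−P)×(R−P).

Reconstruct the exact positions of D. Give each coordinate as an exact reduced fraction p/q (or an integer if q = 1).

1. D_x = -4  [2·signedArea(DCE) = -204 ∩ DE · BA = -318]
2. D_y = -3  [2·signedArea(DCE) = -204 ∩ DE · BA = -318]
   → D = (-4, -3)

D = (-4, -3)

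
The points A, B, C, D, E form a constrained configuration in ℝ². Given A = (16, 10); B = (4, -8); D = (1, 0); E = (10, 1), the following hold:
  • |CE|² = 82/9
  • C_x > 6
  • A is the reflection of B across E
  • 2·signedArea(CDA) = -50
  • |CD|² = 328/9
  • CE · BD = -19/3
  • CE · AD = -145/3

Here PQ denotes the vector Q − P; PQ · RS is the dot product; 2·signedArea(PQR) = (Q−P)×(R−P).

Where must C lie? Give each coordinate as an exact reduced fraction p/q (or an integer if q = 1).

1. C_x = 7  [CE · BD = -19/3 ∩ 2·signedArea(CDA) = -50]
2. C_y = 2/3  [CE · BD = -19/3 ∩ 2·signedArea(CDA) = -50]
   → C = (7, 2/3)

C = (7, 2/3)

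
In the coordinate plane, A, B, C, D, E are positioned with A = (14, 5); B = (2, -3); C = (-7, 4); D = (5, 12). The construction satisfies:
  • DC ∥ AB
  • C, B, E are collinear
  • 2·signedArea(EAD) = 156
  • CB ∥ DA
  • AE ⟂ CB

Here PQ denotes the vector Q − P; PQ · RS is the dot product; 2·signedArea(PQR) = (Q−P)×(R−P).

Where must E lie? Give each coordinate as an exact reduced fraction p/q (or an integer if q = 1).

1. E_x = 28/5  [C, B, E are collinear ∩ AE ⟂ CB]
2. E_y = -29/5  [C, B, E are collinear ∩ AE ⟂ CB]
   → E = (28/5, -29/5)

E = (28/5, -29/5)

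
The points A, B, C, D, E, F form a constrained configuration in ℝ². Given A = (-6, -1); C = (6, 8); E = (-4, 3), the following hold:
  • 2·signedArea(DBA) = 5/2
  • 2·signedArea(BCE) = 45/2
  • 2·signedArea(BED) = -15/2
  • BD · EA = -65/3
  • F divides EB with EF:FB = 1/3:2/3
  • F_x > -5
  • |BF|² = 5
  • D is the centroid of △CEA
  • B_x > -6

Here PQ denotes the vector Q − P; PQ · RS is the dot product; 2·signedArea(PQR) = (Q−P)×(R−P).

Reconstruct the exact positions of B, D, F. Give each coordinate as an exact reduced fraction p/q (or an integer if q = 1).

1. D_x = -4/3  [D is the centroid of △CEA]
2. D_y = 10/3  [D is the centroid of △CEA]
   → D = (-4/3, 10/3)
3. B_x = -11/2  [2·signedArea(BCE) = 45/2 ∩ 2·signedArea(BED) = -15/2]
4. B_y = 0  [2·signedArea(BCE) = 45/2 ∩ 2·signedArea(BED) = -15/2]
   → B = (-11/2, 0)
5. F_x = -9/2  [F divides EB with EF:FB = 1/3:2/3]
6. F_y = 2  [F divides EB with EF:FB = 1/3:2/3]
   → F = (-9/2, 2)

B = (-11/2, 0)
D = (-4/3, 10/3)
F = (-9/2, 2)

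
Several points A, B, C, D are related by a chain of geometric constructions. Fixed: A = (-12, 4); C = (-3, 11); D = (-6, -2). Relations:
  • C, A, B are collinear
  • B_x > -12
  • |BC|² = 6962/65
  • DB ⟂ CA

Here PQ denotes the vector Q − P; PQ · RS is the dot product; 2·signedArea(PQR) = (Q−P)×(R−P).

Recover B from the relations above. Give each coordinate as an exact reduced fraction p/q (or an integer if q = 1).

B = (-726/65, 302/65)

1. B_x = -726/65  [C, A, B are collinear ∩ DB ⟂ CA]
2. B_y = 302/65  [C, A, B are collinear ∩ DB ⟂ CA]
   → B = (-726/65, 302/65)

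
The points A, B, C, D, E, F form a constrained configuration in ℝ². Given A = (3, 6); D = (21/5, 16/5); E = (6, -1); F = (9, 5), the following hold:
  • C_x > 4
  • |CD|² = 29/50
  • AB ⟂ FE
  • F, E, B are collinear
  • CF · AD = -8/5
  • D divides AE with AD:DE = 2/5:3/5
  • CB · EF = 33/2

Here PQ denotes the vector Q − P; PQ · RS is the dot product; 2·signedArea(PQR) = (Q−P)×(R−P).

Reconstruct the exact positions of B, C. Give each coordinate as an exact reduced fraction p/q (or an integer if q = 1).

B = (41/5, 17/5)
C = (9/2, 5/2)

1. B_x = 41/5  [F, E, B are collinear ∩ AB ⟂ FE]
2. B_y = 17/5  [F, E, B are collinear ∩ AB ⟂ FE]
   → B = (41/5, 17/5)
3. C_x = 9/2  [CF · AD = -8/5 ∩ CB · EF = 33/2]
4. C_y = 5/2  [CF · AD = -8/5 ∩ CB · EF = 33/2]
   → C = (9/2, 5/2)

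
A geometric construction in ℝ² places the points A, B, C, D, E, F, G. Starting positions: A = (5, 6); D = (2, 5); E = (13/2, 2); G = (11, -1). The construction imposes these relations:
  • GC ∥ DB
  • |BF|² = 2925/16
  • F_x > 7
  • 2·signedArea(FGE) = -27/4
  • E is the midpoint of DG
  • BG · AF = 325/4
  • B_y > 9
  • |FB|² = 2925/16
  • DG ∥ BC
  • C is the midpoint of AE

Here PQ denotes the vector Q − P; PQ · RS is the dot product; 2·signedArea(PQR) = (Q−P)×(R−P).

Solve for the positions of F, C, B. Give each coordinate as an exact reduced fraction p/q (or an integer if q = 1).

B = (-13/4, 10)
C = (23/4, 4)
F = (8, 5/2)

1. C_x = 23/4  [C is the midpoint of AE]
2. C_y = 4  [C is the midpoint of AE]
   → C = (23/4, 4)
3. B_x = -13/4  [DG ∥ BC ∩ GC ∥ DB]
4. B_y = 10  [DG ∥ BC ∩ GC ∥ DB]
   → B = (-13/4, 10)
5. F_x = 8  [2·signedArea(FGE) = -27/4 ∩ BG · AF = 325/4]
6. F_y = 5/2  [2·signedArea(FGE) = -27/4 ∩ BG · AF = 325/4]
   → F = (8, 5/2)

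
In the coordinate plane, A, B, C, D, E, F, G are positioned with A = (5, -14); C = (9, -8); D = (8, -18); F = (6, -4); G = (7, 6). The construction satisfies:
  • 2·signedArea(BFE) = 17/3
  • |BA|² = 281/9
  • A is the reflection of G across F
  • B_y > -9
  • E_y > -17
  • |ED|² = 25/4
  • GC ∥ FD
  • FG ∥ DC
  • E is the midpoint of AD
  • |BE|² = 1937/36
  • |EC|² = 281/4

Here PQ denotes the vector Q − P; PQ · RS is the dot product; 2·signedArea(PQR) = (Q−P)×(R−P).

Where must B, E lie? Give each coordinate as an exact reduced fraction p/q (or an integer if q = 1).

1. E_x = 13/2  [E is the midpoint of AD]
2. E_y = -16  [E is the midpoint of AD]
   → E = (13/2, -16)
3. B_x = 20/3  [line 12·x + 1/2·y + -227/3 = 0 ∩ |BE|² = 1937/36]
4. B_y = -26/3  [line 12·x + 1/2·y + -227/3 = 0 ∩ |BE|² = 1937/36]
   → B = (20/3, -26/3)

B = (20/3, -26/3)
E = (13/2, -16)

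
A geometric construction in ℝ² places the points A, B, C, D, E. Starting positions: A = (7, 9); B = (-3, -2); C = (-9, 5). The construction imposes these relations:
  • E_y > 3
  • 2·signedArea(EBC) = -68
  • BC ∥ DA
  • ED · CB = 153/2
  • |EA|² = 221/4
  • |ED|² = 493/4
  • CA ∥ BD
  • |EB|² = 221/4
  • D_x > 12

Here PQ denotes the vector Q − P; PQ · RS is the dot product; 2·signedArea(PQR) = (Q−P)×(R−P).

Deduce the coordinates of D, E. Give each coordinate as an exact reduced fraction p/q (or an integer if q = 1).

1. D_x = 13  [BC ∥ DA ∩ CA ∥ BD]
2. D_y = 2  [BC ∥ DA ∩ CA ∥ BD]
   → D = (13, 2)
3. E_x = 2  [2·signedArea(EBC) = -68 ∩ ED · CB = 153/2]
4. E_y = 7/2  [2·signedArea(EBC) = -68 ∩ ED · CB = 153/2]
   → E = (2, 7/2)

D = (13, 2)
E = (2, 7/2)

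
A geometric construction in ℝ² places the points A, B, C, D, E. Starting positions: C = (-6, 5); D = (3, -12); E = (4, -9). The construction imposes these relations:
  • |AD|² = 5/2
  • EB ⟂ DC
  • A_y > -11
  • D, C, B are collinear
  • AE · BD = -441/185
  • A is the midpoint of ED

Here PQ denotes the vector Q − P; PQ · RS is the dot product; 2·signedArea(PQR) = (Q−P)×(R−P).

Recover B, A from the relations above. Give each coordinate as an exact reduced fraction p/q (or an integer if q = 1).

A = (7/2, -21/2)
B = (366/185, -1863/185)

1. B_x = 366/185  [D, C, B are collinear ∩ EB ⟂ DC]
2. B_y = -1863/185  [D, C, B are collinear ∩ EB ⟂ DC]
   → B = (366/185, -1863/185)
3. A_x = 7/2  [A is the midpoint of ED]
4. A_y = -21/2  [A is the midpoint of ED]
   → A = (7/2, -21/2)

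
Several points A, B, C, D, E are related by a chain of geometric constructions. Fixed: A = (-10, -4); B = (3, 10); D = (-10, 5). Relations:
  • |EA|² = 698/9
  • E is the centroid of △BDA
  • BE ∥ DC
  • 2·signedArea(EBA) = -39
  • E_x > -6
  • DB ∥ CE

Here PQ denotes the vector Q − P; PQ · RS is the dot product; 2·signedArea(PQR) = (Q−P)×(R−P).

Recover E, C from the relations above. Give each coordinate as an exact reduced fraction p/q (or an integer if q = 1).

C = (-56/3, -4/3)
E = (-17/3, 11/3)

1. E_x = -17/3  [E is the centroid of △BDA]
2. E_y = 11/3  [E is the centroid of △BDA]
   → E = (-17/3, 11/3)
3. C_x = -56/3  [DB ∥ CE ∩ BE ∥ DC]
4. C_y = -4/3  [DB ∥ CE ∩ BE ∥ DC]
   → C = (-56/3, -4/3)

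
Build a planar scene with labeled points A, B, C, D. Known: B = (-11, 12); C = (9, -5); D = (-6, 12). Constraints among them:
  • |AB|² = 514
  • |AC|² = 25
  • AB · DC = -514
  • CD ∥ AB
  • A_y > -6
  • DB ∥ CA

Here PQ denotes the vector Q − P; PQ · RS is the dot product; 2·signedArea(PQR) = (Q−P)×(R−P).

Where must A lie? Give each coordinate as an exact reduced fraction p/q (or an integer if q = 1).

A = (4, -5)

1. A_x = 4  [CD ∥ AB ∩ DB ∥ CA]
2. A_y = -5  [CD ∥ AB ∩ DB ∥ CA]
   → A = (4, -5)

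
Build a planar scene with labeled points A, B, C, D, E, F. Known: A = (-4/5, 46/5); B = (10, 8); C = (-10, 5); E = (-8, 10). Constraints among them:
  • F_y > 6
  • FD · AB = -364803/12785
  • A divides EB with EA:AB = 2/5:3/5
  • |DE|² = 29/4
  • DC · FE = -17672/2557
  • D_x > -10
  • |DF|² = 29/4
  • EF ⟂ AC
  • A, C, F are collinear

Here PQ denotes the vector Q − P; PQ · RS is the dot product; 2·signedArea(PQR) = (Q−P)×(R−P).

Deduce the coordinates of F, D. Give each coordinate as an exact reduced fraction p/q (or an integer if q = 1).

D = (-9, 15/2)
F = (-16508/2557, 16922/2557)

1. F_x = -16508/2557  [A, C, F are collinear ∩ EF ⟂ AC]
2. F_y = 16922/2557  [A, C, F are collinear ∩ EF ⟂ AC]
   → F = (-16508/2557, 16922/2557)
3. D_x = -9  [DC · FE = -17672/2557 ∩ FD · AB = -364803/12785]
4. D_y = 15/2  [DC · FE = -17672/2557 ∩ FD · AB = -364803/12785]
   → D = (-9, 15/2)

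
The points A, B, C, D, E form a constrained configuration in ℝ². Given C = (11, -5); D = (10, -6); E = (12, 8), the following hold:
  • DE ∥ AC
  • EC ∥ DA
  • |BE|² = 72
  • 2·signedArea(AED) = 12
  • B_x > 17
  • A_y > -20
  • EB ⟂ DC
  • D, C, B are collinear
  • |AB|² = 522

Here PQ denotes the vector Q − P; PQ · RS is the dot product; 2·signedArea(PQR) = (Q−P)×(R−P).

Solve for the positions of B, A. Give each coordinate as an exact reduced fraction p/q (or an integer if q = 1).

1. B_x = 18  [D, C, B are collinear ∩ EB ⟂ DC]
2. B_y = 2  [D, C, B are collinear ∩ EB ⟂ DC]
   → B = (18, 2)
3. A_x = 9  [DE ∥ AC ∩ EC ∥ DA]
4. A_y = -19  [DE ∥ AC ∩ EC ∥ DA]
   → A = (9, -19)

A = (9, -19)
B = (18, 2)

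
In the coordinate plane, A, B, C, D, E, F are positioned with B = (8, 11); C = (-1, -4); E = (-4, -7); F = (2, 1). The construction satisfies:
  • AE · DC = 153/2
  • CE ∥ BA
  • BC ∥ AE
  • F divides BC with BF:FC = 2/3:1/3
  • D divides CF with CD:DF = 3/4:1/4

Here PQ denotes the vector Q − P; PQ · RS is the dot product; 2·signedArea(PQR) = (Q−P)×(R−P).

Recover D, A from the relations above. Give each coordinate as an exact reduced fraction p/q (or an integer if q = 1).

1. D_x = 5/4  [D divides CF with CD:DF = 3/4:1/4]
2. D_y = -1/4  [D divides CF with CD:DF = 3/4:1/4]
   → D = (5/4, -1/4)
3. A_x = 5  [BC ∥ AE ∩ CE ∥ BA]
4. A_y = 8  [BC ∥ AE ∩ CE ∥ BA]
   → A = (5, 8)

A = (5, 8)
D = (5/4, -1/4)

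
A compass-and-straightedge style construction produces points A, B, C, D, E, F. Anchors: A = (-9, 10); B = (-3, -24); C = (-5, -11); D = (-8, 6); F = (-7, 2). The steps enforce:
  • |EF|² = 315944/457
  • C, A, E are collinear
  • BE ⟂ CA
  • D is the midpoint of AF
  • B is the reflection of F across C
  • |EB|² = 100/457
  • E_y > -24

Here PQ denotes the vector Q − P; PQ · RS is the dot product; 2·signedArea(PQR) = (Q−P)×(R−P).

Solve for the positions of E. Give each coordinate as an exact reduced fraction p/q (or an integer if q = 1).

1. E_x = -1161/457  [C, A, E are collinear ∩ BE ⟂ CA]
2. E_y = -10928/457  [C, A, E are collinear ∩ BE ⟂ CA]
   → E = (-1161/457, -10928/457)

E = (-1161/457, -10928/457)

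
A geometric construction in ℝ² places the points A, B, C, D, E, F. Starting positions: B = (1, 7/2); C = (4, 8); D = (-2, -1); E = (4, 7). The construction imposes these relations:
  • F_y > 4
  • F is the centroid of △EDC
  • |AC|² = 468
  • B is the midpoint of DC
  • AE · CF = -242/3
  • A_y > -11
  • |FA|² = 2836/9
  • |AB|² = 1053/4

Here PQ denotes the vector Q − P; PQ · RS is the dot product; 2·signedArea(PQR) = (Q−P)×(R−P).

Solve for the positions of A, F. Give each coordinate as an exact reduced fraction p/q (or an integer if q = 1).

A = (-8, -10)
F = (2, 14/3)

1. F_x = 2  [F is the centroid of △EDC]
2. F_y = 14/3  [F is the centroid of △EDC]
   → F = (2, 14/3)
3. A_x = -8  [line 2·x + 10/3·y + 148/3 = 0 ∩ |AC|² = 468]
4. A_y = -10  [line 2·x + 10/3·y + 148/3 = 0 ∩ |AC|² = 468]
   → A = (-8, -10)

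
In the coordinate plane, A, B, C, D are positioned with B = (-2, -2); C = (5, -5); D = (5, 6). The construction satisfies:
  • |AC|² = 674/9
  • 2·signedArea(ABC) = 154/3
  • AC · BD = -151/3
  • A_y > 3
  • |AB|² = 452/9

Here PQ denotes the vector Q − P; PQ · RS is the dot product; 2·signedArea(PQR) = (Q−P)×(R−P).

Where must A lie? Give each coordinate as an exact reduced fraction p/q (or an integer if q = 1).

1. A_x = 8/3  [2·signedArea(ABC) = 154/3 ∩ AC · BD = -151/3]
2. A_y = 10/3  [2·signedArea(ABC) = 154/3 ∩ AC · BD = -151/3]
   → A = (8/3, 10/3)

A = (8/3, 10/3)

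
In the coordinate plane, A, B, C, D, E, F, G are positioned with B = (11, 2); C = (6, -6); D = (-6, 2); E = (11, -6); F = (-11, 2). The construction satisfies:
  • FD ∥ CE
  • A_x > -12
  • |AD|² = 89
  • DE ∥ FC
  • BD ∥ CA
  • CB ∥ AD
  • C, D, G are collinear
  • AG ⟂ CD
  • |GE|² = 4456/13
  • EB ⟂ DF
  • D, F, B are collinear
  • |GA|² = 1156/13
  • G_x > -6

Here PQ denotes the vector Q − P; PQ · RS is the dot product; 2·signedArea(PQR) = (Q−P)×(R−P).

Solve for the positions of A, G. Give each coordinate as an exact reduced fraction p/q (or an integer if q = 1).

A = (-11, -6)
G = (-75/13, 24/13)

1. A_x = -11  [CB ∥ AD ∩ BD ∥ CA]
2. A_y = -6  [CB ∥ AD ∩ BD ∥ CA]
   → A = (-11, -6)
3. G_x = -75/13  [C, D, G are collinear ∩ AG ⟂ CD]
4. G_y = 24/13  [C, D, G are collinear ∩ AG ⟂ CD]
   → G = (-75/13, 24/13)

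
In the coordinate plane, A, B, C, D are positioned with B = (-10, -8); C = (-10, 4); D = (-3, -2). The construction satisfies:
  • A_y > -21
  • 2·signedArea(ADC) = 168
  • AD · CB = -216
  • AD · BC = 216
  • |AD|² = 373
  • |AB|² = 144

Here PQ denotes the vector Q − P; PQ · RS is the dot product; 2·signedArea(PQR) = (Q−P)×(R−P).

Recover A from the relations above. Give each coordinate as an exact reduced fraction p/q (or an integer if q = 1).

A = (-10, -20)

1. A_x = -10  [AD · BC = 216 ∩ 2·signedArea(ADC) = 168]
2. A_y = -20  [AD · BC = 216 ∩ 2·signedArea(ADC) = 168]
   → A = (-10, -20)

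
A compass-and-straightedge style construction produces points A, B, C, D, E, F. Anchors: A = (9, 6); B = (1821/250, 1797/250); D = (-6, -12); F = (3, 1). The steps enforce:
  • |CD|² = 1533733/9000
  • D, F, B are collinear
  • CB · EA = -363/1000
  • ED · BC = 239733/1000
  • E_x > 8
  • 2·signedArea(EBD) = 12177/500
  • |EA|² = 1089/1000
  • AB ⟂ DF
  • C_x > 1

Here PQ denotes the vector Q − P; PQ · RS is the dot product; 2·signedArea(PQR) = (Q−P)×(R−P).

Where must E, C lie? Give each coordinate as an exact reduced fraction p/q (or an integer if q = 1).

C = (857/500, -2203/1500)
E = (4071/500, 3297/500)

1. E_x = 4071/500  [line 4797/250·x + -3321/250·y + -34317/500 = 0 ∩ |EA|² = 1089/1000]
2. E_y = 3297/500  [line 4797/250·x + -3321/250·y + -34317/500 = 0 ∩ |EA|² = 1089/1000]
   → E = (4071/500, 3297/500)
3. C_x = 857/500  [ED · BC = 239733/1000 ∩ CB · EA = -363/1000]
4. C_y = -2203/1500  [ED · BC = 239733/1000 ∩ CB · EA = -363/1000]
   → C = (857/500, -2203/1500)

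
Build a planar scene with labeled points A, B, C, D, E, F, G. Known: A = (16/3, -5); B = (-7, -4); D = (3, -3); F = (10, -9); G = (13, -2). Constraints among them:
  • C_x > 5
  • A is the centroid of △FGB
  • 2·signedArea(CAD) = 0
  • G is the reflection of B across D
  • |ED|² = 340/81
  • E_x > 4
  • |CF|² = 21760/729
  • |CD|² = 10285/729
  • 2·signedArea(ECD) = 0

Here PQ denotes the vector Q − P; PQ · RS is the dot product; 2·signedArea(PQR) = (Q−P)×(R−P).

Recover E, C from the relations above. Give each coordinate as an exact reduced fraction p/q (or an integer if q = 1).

1. C_x = 158/27  [line -2·x + -7/3·y + -1 = 0 ∩ |CD|² = 10285/729]
2. C_y = -49/9  [line -2·x + -7/3·y + -1 = 0 ∩ |CD|² = 10285/729]
   → C = (158/27, -49/9)
3. E_x = 41/9  [line -22/9·x + -77/27·y + -11/9 = 0 ∩ |ED|² = 340/81]
4. E_y = -13/3  [line -22/9·x + -77/27·y + -11/9 = 0 ∩ |ED|² = 340/81]
   → E = (41/9, -13/3)

C = (158/27, -49/9)
E = (41/9, -13/3)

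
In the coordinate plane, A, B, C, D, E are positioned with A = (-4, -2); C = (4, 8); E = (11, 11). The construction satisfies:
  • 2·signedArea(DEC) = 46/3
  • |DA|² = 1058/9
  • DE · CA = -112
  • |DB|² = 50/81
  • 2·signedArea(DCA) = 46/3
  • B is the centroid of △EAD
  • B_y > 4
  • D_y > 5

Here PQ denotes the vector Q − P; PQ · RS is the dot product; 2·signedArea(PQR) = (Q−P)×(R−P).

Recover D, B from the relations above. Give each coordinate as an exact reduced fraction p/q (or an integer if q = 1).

1. D_x = 11/3  [DE · CA = -112 ∩ 2·signedArea(DEC) = 46/3]
2. D_y = 17/3  [DE · CA = -112 ∩ 2·signedArea(DEC) = 46/3]
   → D = (11/3, 17/3)
3. B_x = 32/9  [B is the centroid of △EAD]
4. B_y = 44/9  [B is the centroid of △EAD]
   → B = (32/9, 44/9)

B = (32/9, 44/9)
D = (11/3, 17/3)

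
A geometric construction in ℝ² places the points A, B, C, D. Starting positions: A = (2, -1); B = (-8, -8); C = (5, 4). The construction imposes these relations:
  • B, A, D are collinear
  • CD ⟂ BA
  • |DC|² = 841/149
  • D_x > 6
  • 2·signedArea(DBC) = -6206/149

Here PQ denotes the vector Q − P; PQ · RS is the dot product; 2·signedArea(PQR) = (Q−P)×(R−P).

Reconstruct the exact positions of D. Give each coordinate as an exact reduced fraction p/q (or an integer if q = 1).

1. D_x = 948/149  [B, A, D are collinear ∩ CD ⟂ BA]
2. D_y = 306/149  [B, A, D are collinear ∩ CD ⟂ BA]
   → D = (948/149, 306/149)

D = (948/149, 306/149)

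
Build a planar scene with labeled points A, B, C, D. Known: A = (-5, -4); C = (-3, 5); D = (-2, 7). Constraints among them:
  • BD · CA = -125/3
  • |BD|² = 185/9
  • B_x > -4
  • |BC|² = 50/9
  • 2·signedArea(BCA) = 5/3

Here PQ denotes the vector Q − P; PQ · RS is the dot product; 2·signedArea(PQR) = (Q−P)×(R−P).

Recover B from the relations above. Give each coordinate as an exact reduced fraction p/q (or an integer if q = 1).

B = (-10/3, 8/3)

1. B_x = -10/3  [2·signedArea(BCA) = 5/3 ∩ BD · CA = -125/3]
2. B_y = 8/3  [2·signedArea(BCA) = 5/3 ∩ BD · CA = -125/3]
   → B = (-10/3, 8/3)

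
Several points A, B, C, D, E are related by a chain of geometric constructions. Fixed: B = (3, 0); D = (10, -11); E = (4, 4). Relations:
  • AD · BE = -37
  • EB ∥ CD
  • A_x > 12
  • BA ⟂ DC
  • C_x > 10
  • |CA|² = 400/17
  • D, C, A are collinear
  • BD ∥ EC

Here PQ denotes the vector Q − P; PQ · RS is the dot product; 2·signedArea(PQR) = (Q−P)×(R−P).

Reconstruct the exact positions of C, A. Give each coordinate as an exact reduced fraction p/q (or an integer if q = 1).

1. C_x = 11  [EB ∥ CD ∩ BD ∥ EC]
2. C_y = -7  [EB ∥ CD ∩ BD ∥ EC]
   → C = (11, -7)
3. A_x = 207/17  [D, C, A are collinear ∩ BA ⟂ DC]
4. A_y = -39/17  [D, C, A are collinear ∩ BA ⟂ DC]
   → A = (207/17, -39/17)

A = (207/17, -39/17)
C = (11, -7)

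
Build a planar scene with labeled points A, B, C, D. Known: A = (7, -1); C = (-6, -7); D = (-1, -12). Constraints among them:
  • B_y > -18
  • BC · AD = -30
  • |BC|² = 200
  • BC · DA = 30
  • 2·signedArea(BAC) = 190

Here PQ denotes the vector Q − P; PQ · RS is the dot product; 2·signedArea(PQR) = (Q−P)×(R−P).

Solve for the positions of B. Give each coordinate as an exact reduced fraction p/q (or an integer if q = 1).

1. B_x = 4  [BC · AD = -30 ∩ 2·signedArea(BAC) = 190]
2. B_y = -17  [BC · AD = -30 ∩ 2·signedArea(BAC) = 190]
   → B = (4, -17)

B = (4, -17)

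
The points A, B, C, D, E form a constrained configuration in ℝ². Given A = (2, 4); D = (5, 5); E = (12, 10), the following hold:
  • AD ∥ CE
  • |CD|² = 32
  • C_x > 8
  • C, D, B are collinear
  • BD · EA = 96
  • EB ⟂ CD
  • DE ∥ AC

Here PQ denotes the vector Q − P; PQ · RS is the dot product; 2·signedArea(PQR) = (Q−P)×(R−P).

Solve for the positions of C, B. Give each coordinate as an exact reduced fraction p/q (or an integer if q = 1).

1. C_x = 9  [AD ∥ CE ∩ DE ∥ AC]
2. C_y = 9  [AD ∥ CE ∩ DE ∥ AC]
   → C = (9, 9)
3. B_x = 11  [C, D, B are collinear ∩ EB ⟂ CD]
4. B_y = 11  [C, D, B are collinear ∩ EB ⟂ CD]
   → B = (11, 11)

B = (11, 11)
C = (9, 9)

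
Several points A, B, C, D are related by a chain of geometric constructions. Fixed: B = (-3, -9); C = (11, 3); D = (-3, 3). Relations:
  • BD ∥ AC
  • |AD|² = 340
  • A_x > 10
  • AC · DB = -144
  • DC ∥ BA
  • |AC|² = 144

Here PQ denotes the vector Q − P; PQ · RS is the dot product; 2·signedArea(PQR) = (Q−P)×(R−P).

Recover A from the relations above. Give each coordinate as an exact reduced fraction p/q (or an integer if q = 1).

1. A_x = 11  [BD ∥ AC ∩ DC ∥ BA]
2. A_y = -9  [BD ∥ AC ∩ DC ∥ BA]
   → A = (11, -9)

A = (11, -9)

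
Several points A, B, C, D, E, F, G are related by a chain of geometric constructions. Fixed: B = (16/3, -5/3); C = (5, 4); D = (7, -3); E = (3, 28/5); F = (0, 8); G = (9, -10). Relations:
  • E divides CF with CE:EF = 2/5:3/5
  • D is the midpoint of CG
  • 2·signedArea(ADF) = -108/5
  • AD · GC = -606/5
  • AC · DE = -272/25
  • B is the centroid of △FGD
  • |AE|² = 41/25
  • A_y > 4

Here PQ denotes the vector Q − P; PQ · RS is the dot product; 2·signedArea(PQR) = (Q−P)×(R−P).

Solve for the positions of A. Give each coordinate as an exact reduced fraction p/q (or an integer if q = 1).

1. A_x = 4  [AC · DE = -272/25 ∩ 2·signedArea(ADF) = -108/5]
2. A_y = 24/5  [AC · DE = -272/25 ∩ 2·signedArea(ADF) = -108/5]
   → A = (4, 24/5)

A = (4, 24/5)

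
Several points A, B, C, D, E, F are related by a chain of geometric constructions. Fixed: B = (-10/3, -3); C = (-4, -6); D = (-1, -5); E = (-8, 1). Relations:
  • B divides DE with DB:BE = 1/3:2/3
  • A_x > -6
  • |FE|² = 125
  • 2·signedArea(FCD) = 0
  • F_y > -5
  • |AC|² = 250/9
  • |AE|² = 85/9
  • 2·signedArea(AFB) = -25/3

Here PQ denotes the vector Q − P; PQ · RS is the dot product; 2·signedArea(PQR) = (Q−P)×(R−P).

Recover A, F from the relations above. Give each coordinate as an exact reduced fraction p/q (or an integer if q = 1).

1. F_x = 2  [line -1·x + 3·y + 14 = 0 ∩ |FE|² = 125]
2. F_y = -4  [line -1·x + 3·y + 14 = 0 ∩ |FE|² = 125]
   → F = (2, -4)
3. A_x = -17/3  [line -1·x + -16/3·y + -11 = 0 ∩ |AE|² = 85/9]
4. A_y = -1  [line -1·x + -16/3·y + -11 = 0 ∩ |AE|² = 85/9]
   → A = (-17/3, -1)

A = (-17/3, -1)
F = (2, -4)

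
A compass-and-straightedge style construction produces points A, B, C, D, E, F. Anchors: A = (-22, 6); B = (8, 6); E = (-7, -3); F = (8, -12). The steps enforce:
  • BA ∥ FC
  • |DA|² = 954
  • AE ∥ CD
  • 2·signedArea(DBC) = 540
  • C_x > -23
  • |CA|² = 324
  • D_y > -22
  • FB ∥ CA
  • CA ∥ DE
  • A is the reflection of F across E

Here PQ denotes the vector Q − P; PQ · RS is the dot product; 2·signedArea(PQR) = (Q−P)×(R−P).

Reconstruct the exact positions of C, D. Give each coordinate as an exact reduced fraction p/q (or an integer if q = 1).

1. C_x = -22  [FB ∥ CA ∩ BA ∥ FC]
2. C_y = -12  [FB ∥ CA ∩ BA ∥ FC]
   → C = (-22, -12)
3. D_x = -7  [CA ∥ DE ∩ AE ∥ CD]
4. D_y = -21  [CA ∥ DE ∩ AE ∥ CD]
   → D = (-7, -21)

C = (-22, -12)
D = (-7, -21)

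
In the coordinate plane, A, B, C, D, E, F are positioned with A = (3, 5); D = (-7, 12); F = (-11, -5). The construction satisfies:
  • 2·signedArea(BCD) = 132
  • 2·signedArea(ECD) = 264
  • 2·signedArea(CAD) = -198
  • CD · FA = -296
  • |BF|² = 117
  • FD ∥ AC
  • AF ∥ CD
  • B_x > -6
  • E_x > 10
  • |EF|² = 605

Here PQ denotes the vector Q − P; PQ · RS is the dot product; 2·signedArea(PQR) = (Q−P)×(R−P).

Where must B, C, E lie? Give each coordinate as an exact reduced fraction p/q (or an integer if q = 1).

B = (-5, 4)
C = (7, 22)
E = (11, 6)

1. C_x = 7  [AF ∥ CD ∩ FD ∥ AC]
2. C_y = 22  [AF ∥ CD ∩ FD ∥ AC]
   → C = (7, 22)
3. E_x = 11  [line 10·x + -14·y + -26 = 0 ∩ |EF|² = 605]
4. E_y = 6  [line 10·x + -14·y + -26 = 0 ∩ |EF|² = 605]
   → E = (11, 6)
5. B_x = -5  [line 10·x + -14·y + 106 = 0 ∩ |BF|² = 117]
6. B_y = 4  [line 10·x + -14·y + 106 = 0 ∩ |BF|² = 117]
   → B = (-5, 4)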